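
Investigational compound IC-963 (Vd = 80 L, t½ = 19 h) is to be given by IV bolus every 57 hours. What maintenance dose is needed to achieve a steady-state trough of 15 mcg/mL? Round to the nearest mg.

τ/t½ = 57/19 ≈ 3, so f = (1/2)^(57/19) ≈ 0.125000.
Cmin,ss = (D/Vd)·f/(1−f), so D = Cmin,ss·Vd·(1−f)/f.
D = 15 × 80 × (1−f)/f ≈ 15 × 80 × 7.00000 ≈ 8400.00 mg.

8400 mg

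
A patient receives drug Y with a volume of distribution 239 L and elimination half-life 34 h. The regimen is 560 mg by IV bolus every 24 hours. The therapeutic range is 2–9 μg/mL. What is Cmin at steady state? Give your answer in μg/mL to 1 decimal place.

τ/t½ = 24/34 ≈ 0.70588, so fraction remaining f = (1/2)^(24/34) ≈ 0.6131.
Each bolus raises the concentration by D/Vd = 560/239 ≈ 2.343 μg/mL.
Steady-state trough Cmin,ss = C₀·f/(1−f) ≈ 2.343 × 0.6131/0.3869 ≈ 3.713 μg/mL.
Trough 3.7 μg/mL vs MEC 2 μg/mL: adequate.

3.7 μg/mL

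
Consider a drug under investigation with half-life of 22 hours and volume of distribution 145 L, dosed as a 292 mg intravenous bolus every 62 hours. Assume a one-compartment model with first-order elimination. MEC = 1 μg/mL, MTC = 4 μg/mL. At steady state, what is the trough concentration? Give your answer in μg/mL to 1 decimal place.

τ/t½ = 62/22 ≈ 2.8182, so fraction remaining f = (1/2)^(62/22) ≈ 0.1418.
Single-dose peak C₀ = D/Vd = 292/145 ≈ 2.014 μg/mL.
Steady-state trough Cmin,ss = C₀·f/(1−f) ≈ 2.014 × 0.1418/0.8582 ≈ 0.333 μg/mL.
Trough 0.3 μg/mL vs MEC 1 μg/mL: subtherapeutic.

0.3 μg/mL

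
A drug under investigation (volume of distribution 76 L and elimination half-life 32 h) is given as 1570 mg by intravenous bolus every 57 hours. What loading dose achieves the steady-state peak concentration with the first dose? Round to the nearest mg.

f = (1/2)^(57/32) ≈ 0.290931; accumulation ratio R = 1/(1−f) ≈ 1.41030.
Loading dose to hit Cmax,ss on first dose: D_load = D_maint·R ≈ 1570 × 1.41030 ≈ 2214.17 mg.

2214 mg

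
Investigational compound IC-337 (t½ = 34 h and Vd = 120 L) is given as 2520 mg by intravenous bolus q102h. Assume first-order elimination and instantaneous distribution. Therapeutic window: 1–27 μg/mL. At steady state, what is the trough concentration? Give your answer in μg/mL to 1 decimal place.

3.0 μg/mL

The dosing interval is 3 half-lives, so f = 2^(−3) = 0.125.
Accumulation ratio R = 1/(1 − f) = 1/0.875 = 8/7.
Single-dose peak C₀ = D/Vd = 2520/120 = 21 μg/mL.
Steady-state peak Cmax,ss = C₀·R = 21 × 8/7 ≈ 24.000 μg/mL.
Steady-state trough Cmin,ss = Cmax,ss·f ≈ 24.000 × 0.125 ≈ 3.000 μg/mL.
Trough 3.0 μg/mL vs MEC 1 μg/mL: adequate.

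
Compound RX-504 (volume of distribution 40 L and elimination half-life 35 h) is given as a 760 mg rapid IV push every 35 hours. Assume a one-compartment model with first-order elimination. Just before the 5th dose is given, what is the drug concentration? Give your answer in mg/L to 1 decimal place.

f = (1/2)^(τ/t½) = (1/2)^(35/35) ≈ 0.5000.
C₀ = D/Vd = 760/40 ≈ 19.000 mg/L.
Before the 5th dose, 4 doses have been given. Superposition: Cmin = C₀·(f + f² + … + f^4).
≈ 19.000 × (0.5000 + 0.2500 + 0.1250 + 0.0625) ≈ 19.000 × 0.9375 ≈ 17.812 mg/L.

17.8 mg/L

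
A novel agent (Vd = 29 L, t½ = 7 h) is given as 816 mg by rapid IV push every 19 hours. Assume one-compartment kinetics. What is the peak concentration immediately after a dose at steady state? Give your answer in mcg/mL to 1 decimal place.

Over one 19-h interval, 19/7 ≈ 2.7143 half-lives elapse, leaving f ≈ 0.1524 of each dose.
Accumulation ratio R = 1/(1 − f) ≈ 1/0.8476 ≈ 1.1798.
Single-dose peak C₀ = D/Vd = 816/29 ≈ 28.138 mcg/mL.
Steady-state peak Cmax,ss = C₀·R ≈ 28.138 × 1.1798 ≈ 33.197 mcg/mL.

33.2 mcg/mL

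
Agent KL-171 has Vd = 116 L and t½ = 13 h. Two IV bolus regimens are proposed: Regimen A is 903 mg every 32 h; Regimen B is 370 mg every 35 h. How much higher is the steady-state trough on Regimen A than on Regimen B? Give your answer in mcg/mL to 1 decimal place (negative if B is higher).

Regimen A: f = (1/2)^(32/13) ≈ 0.1816; Cmin,ss = (903/116)·f/(1−f) ≈ 1.727 mcg/mL.
Regimen B: f = (1/2)^(35/13) ≈ 0.1547; Cmin,ss = (370/116)·f/(1−f) ≈ 0.584 mcg/mL.
Difference ≈ 1.727 − 0.584 ≈ 1.143 mcg/mL.

1.1 mcg/mL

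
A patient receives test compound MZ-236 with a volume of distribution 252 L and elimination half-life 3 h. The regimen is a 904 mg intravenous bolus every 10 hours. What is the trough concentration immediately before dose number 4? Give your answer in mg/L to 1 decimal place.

f = (1/2)^(τ/t½) = (1/2)^(10/3) ≈ 0.0992.
C₀ = D/Vd = 904/252 ≈ 3.587 mg/L.
Before the 4th dose, 3 doses have been given. Superposition: Cmin = C₀·(f + f² + … + f^3).
≈ 3.587 × (0.0992 + 0.0098 + 0.0010) ≈ 3.587 × 0.1100 ≈ 0.395 mg/L.

0.4 mg/L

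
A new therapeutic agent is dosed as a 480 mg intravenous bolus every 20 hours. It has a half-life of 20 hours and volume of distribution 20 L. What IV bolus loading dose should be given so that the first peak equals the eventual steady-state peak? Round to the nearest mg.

960 mg

f = (1/2)^(20/20) ≈ 0.500000; accumulation ratio R = 1/(1−f) ≈ 2.00000.
Loading dose to hit Cmax,ss on first dose: D_load = D_maint·R ≈ 480 × 2.00000 ≈ 960.00 mg.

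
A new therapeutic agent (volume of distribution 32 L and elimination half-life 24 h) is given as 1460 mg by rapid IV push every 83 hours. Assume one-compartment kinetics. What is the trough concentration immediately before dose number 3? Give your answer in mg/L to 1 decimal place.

f = (1/2)^(τ/t½) = (1/2)^(83/24) ≈ 0.0910.
C₀ = D/Vd = 1460/32 ≈ 45.625 mg/L.
Before the 3rd dose, 2 doses have been given. Superposition: Cmin = C₀·(f + f²).
≈ 45.625 × (0.0910 + 0.0083) ≈ 45.625 × 0.0993 ≈ 4.531 mg/L.

4.5 mg/L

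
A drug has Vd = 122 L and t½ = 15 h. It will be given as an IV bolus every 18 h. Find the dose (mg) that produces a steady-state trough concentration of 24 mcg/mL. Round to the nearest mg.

3799 mg

τ/t½ = 18/15 ≈ 1.2, so f = (1/2)^(18/15) ≈ 0.435275.
Cmin,ss = (D/Vd)·f/(1−f), so D = Cmin,ss·Vd·(1−f)/f.
D = 24 × 122 × (1−f)/f ≈ 24 × 122 × 1.29740 ≈ 3798.79 mg.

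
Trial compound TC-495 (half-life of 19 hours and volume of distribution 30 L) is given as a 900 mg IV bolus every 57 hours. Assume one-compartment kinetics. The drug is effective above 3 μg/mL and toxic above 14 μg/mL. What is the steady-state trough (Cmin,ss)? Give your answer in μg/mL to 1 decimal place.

4.3 μg/mL

The dosing interval is 3 half-lives, so f = 2^(−3) = 0.125.
Accumulation ratio R = 1/(1 − f) = 1/0.875 = 8/7.
Single-dose peak C₀ = D/Vd = 900/30 = 30 μg/mL.
Steady-state peak Cmax,ss = C₀·R = 30 × 8/7 ≈ 34.286 μg/mL.
Steady-state trough Cmin,ss = Cmax,ss·f ≈ 34.286 × 0.125 ≈ 4.286 μg/mL.
Trough 4.3 μg/mL vs MEC 3 μg/mL: adequate.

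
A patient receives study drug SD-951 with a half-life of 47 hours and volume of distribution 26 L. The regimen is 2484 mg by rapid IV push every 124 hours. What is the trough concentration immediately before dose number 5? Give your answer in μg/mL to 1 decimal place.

f = (1/2)^(τ/t½) = (1/2)^(124/47) ≈ 0.1606.
C₀ = D/Vd = 2484/26 ≈ 95.538 μg/mL.
Before the 5th dose, 4 doses have been given. Superposition: Cmin = C₀·(f + f² + … + f^4).
≈ 95.538 × (0.1606 + 0.0258 + 0.0041 + 0.0007) ≈ 95.538 × 0.1912 ≈ 18.267 μg/mL.

18.3 μg/mL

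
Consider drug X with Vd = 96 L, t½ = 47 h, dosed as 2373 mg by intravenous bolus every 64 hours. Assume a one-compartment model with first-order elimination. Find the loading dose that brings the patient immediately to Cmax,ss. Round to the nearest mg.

3885 mg

f = (1/2)^(64/47) ≈ 0.389123; accumulation ratio R = 1/(1−f) ≈ 1.63699.
Loading dose to hit Cmax,ss on first dose: D_load = D_maint·R ≈ 2373 × 1.63699 ≈ 3884.58 mg.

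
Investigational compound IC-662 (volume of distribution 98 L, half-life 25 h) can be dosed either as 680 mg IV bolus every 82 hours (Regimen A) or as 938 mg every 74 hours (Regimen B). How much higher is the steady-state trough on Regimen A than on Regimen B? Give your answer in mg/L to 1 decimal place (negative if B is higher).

-0.6 mg/L

Regimen A: f = (1/2)^(82/25) ≈ 0.1029; Cmin,ss = (680/98)·f/(1−f) ≈ 0.796 mg/L.
Regimen B: f = (1/2)^(74/25) ≈ 0.1285; Cmin,ss = (938/98)·f/(1−f) ≈ 1.411 mg/L.
Difference ≈ 0.796 − 1.411 ≈ -0.615 mg/L.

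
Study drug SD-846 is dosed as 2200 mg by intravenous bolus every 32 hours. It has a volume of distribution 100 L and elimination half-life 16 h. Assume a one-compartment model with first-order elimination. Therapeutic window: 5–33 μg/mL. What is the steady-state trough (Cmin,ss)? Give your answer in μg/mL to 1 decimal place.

7.3 μg/mL

The dosing interval is 2 half-lives, so f = 2^(−2) = 0.25.
Accumulation ratio R = 1/(1 − f) = 1/0.75 = 4/3.
Single-dose peak C₀ = D/Vd = 2200/100 = 22 μg/mL.
Steady-state peak Cmax,ss = C₀·R = 22 × 4/3 ≈ 29.333 μg/mL.
Steady-state trough Cmin,ss = Cmax,ss·f ≈ 29.333 × 0.25 ≈ 7.333 μg/mL.
Trough 7.3 μg/mL vs MEC 5 μg/mL: adequate.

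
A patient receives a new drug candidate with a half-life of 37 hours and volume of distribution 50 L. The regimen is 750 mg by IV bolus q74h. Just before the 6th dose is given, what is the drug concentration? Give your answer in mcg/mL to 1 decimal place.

5.0 mcg/mL

f = (1/2)^(τ/t½) = (1/2)^(74/37) ≈ 0.2500.
C₀ = D/Vd = 750/50 ≈ 15.000 mcg/mL.
Before the 6th dose, 5 doses have been given. Superposition: Cmin = C₀·(f + f² + … + f^5).
≈ 15.000 × (0.2500 + 0.0625 + 0.0156 + 0.0039 + 0.0010) ≈ 15.000 × 0.3330 ≈ 4.995 mcg/mL.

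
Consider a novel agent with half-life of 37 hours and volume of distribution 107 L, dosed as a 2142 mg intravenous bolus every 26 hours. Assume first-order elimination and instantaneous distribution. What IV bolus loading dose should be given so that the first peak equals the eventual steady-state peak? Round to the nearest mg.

5555 mg

f = (1/2)^(26/37) ≈ 0.614420; accumulation ratio R = 1/(1−f) ≈ 2.59350.
Loading dose to hit Cmax,ss on first dose: D_load = D_maint·R ≈ 2142 × 2.59350 ≈ 5555.28 mg.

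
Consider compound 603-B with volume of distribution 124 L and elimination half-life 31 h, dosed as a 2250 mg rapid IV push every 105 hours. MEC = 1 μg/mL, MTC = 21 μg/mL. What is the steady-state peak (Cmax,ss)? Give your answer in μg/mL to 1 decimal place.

20.1 μg/mL

Over one 105-h interval, 105/31 ≈ 3.3871 half-lives elapse, leaving f ≈ 0.0956 of each dose.
At steady state, accumulation factor R = 1/(1 − e^(−kτ)) ≈ 1.1057.
Single-dose peak C₀ = D/Vd = 2250/124 ≈ 18.145 μg/mL.
Cmax,ss = C₀/(1 − f) ≈ 18.145/0.9044 ≈ 20.063 μg/mL.
Peak 20.1 μg/mL vs MTC 21 μg/mL: below toxic threshold.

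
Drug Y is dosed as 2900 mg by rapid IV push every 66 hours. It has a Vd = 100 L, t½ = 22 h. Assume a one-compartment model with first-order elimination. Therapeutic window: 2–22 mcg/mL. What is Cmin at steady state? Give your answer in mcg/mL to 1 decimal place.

4.1 mcg/mL

τ = 66 h = 3 half-lives, so f = (1/2)^3 = 0.125.
Accumulation ratio R = 1/(1 − f) = 1/0.875 = 8/7.
Single-dose peak C₀ = D/Vd = 2900/100 = 29 mcg/mL.
Steady-state peak Cmax,ss = C₀·R = 29 × 8/7 ≈ 33.143 mcg/mL.
Steady-state trough Cmin,ss = Cmax,ss·f ≈ 33.143 × 0.125 ≈ 4.143 mcg/mL.
Trough 4.1 mcg/mL vs MEC 2 mcg/mL: adequate.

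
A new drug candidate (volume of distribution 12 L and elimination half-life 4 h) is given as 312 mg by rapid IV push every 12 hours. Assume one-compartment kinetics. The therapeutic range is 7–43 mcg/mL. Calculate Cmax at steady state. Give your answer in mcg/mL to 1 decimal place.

29.7 mcg/mL

The dosing interval is 3 half-lives, so f = 2^(−3) = 0.125.
At steady state, R = 1/(1 − 0.125) = 8/7.
Single-dose peak C₀ = D/Vd = 312/12 = 26 mcg/mL.
Steady-state peak Cmax,ss = C₀·R = 26 × 8/7 ≈ 29.714 mcg/mL.
Peak 29.7 mcg/mL vs MTC 43 mcg/mL: below toxic threshold.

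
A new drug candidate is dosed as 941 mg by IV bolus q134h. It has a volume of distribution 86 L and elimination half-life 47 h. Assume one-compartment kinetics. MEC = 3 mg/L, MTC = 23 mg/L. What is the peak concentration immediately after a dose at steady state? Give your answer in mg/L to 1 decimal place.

12.7 mg/L

Over one 134-h interval, 134/47 ≈ 2.8511 half-lives elapse, leaving f ≈ 0.1386 of each dose.
Accumulation ratio R = 1/(1 − f) ≈ 1/0.8614 ≈ 1.1609.
Single-dose peak C₀ = D/Vd = 941/86 ≈ 10.942 mg/L.
Steady-state peak Cmax,ss = C₀·R ≈ 10.942 × 1.1609 ≈ 12.703 mg/L.
Peak 12.7 mg/L vs MTC 23 mg/L: below toxic threshold.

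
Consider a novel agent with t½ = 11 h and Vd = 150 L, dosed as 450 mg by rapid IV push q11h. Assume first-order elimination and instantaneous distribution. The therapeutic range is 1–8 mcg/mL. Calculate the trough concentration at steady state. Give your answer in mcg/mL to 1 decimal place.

3.0 mcg/mL

The dosing interval is 1 half-life, so f = 2^(−1) = 0.5.
At steady state, R = 1/(1 − 0.5) = 2/1.
Single-dose peak C₀ = D/Vd = 450/150 = 3 mcg/mL.
Steady-state peak Cmax,ss = C₀·R = 3 × 2/1 ≈ 6.000 mcg/mL.
Steady-state trough Cmin,ss = Cmax,ss·f ≈ 6.000 × 0.5 ≈ 3.000 mcg/mL.
Trough 3.0 mcg/mL vs MEC 1 mcg/mL: adequate.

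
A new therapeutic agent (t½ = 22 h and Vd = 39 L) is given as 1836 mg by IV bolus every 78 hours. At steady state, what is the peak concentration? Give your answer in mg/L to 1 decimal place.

51.5 mg/L

τ/t½ = 78/22 ≈ 3.5455, so fraction remaining f = (1/2)^(78/22) ≈ 0.0856.
At steady state, accumulation factor R = 1/(1 − e^(−kτ)) ≈ 1.0936.
Single-dose peak C₀ = D/Vd = 1836/39 ≈ 47.077 mg/L.
Steady-state peak Cmax,ss = C₀·R ≈ 47.077 × 1.0936 ≈ 51.483 mg/L.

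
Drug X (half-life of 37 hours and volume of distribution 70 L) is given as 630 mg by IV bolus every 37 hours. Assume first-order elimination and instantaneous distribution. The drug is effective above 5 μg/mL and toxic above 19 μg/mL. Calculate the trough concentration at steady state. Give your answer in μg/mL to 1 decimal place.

The dosing interval is 1 half-life, so f = 2^(−1) = 0.5.
At steady state, R = 1/(1 − 0.5) = 2/1.
Single-dose peak C₀ = D/Vd = 630/70 = 9 μg/mL.
Steady-state peak Cmax,ss = C₀·R = 9 × 2/1 ≈ 18.000 μg/mL.
Steady-state trough Cmin,ss = Cmax,ss·f ≈ 18.000 × 0.5 ≈ 9.000 μg/mL.
Trough 9.0 μg/mL vs MEC 5 μg/mL: adequate.

9.0 μg/mL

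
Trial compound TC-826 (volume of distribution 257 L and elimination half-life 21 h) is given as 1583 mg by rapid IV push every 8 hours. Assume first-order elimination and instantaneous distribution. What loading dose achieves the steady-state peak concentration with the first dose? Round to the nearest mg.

6821 mg

f = (1/2)^(8/21) ≈ 0.767930; accumulation ratio R = 1/(1−f) ≈ 4.30904.
Loading dose to hit Cmax,ss on first dose: D_load = D_maint·R ≈ 1583 × 4.30904 ≈ 6821.21 mg.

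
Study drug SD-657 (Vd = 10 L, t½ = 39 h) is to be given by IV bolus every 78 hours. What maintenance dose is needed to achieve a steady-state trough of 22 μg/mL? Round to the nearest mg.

τ/t½ = 78/39 ≈ 2, so f = (1/2)^(78/39) ≈ 0.250000.
Cmin,ss = (D/Vd)·f/(1−f), so D = Cmin,ss·Vd·(1−f)/f.
D = 22 × 10 × (1−f)/f ≈ 22 × 10 × 3.00000 ≈ 660.00 mg.

660 mg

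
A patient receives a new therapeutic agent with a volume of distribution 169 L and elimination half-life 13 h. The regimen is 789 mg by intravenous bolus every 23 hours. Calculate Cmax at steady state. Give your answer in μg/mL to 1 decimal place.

6.6 μg/mL

Over one 23-h interval, 23/13 ≈ 1.7692 half-lives elapse, leaving f ≈ 0.2934 of each dose.
At steady state, accumulation factor R = 1/(1 − e^(−kτ)) ≈ 1.4152.
Each bolus raises the concentration by D/Vd = 789/169 ≈ 4.669 μg/mL.
Cmax,ss = C₀/(1 − f) ≈ 4.669/0.7066 ≈ 6.608 μg/mL.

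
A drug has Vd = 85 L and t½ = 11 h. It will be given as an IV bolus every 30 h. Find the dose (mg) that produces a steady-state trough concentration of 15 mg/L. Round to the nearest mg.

τ/t½ = 30/11 ≈ 2.7273, so f = (1/2)^(30/11) ≈ 0.151011.
Cmin,ss = (D/Vd)·f/(1−f), so D = Cmin,ss·Vd·(1−f)/f.
D = 15 × 85 × (1−f)/f ≈ 15 × 85 × 5.62203 ≈ 7168.09 mg.

7168 mg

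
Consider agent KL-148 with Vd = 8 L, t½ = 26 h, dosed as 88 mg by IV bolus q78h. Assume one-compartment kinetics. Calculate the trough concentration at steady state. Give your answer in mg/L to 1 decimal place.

1.6 mg/L

τ = 78 h = 3 half-lives, so f = (1/2)^3 = 0.125.
At steady state, R = 1/(1 − 0.125) = 8/7.
Single-dose peak C₀ = D/Vd = 88/8 = 11 mg/L.
Steady-state peak Cmax,ss = C₀·R = 11 × 8/7 ≈ 12.571 mg/L.
Steady-state trough Cmin,ss = Cmax,ss·f ≈ 12.571 × 0.125 ≈ 1.571 mg/L.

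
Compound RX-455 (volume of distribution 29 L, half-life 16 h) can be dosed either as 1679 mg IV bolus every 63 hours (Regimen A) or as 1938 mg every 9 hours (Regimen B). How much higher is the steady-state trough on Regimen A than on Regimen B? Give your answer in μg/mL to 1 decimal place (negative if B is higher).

Regimen A: f = (1/2)^(63/16) ≈ 0.0653; Cmin,ss = (1679/29)·f/(1−f) ≈ 4.045 μg/mL.
Regimen B: f = (1/2)^(9/16) ≈ 0.6771; Cmin,ss = (1938/29)·f/(1−f) ≈ 140.133 μg/mL.
Difference ≈ 4.045 − 140.133 ≈ -136.088 μg/mL.

-136.1 μg/mL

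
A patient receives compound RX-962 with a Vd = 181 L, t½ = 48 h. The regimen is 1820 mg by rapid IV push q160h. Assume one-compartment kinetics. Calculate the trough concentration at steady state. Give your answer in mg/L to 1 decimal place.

1.1 mg/L

Over one 160-h interval, 160/48 ≈ 3.3333 half-lives elapse, leaving f ≈ 0.0992 of each dose.
Single-dose peak C₀ = D/Vd = 1820/181 ≈ 10.055 mg/L.
Steady-state trough Cmin,ss = C₀·f/(1−f) ≈ 10.055 × 0.0992/0.9008 ≈ 1.107 mg/L.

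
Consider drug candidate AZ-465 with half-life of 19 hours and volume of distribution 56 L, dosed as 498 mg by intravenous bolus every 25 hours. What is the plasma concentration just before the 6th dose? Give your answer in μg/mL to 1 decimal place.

f = (1/2)^(τ/t½) = (1/2)^(25/19) ≈ 0.4017.
C₀ = D/Vd = 498/56 ≈ 8.893 μg/mL.
Before the 6th dose, 5 doses have been given. Superposition: Cmin = C₀·(f + f² + … + f^5).
≈ 8.893 × (0.4017 + 0.1614 + 0.0648 + 0.0260 + 0.0105) ≈ 8.893 × 0.6644 ≈ 5.909 μg/mL.

5.9 μg/mL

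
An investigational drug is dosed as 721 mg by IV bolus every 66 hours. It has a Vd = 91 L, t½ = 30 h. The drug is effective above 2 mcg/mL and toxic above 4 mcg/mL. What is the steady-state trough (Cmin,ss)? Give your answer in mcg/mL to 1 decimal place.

2.2 mcg/mL

τ/t½ = 66/30 ≈ 2.2, so fraction remaining f = (1/2)^(66/30) ≈ 0.2176.
Single-dose peak C₀ = D/Vd = 721/91 ≈ 7.923 mcg/mL.
Steady-state trough Cmin,ss = C₀·f/(1−f) ≈ 7.923 × 0.2176/0.7824 ≈ 2.204 mcg/mL.
Trough 2.2 mcg/mL vs MEC 2 mcg/mL: adequate.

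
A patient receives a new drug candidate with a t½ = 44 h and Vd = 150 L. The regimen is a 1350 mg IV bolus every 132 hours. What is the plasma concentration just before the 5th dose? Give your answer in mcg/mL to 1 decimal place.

1.3 mcg/mL

f = (1/2)^(τ/t½) = (1/2)^(132/44) ≈ 0.1250.
C₀ = D/Vd = 1350/150 ≈ 9.000 mcg/mL.
Before the 5th dose, 4 doses have been given. Superposition: Cmin = C₀·(f + f² + … + f^4).
≈ 9.000 × (0.1250 + 0.0156 + 0.0020 + 0.0002) ≈ 9.000 × 0.1428 ≈ 1.285 mcg/mL.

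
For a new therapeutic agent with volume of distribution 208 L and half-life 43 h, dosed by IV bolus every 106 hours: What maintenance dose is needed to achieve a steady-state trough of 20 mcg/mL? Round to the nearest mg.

τ/t½ = 106/43 ≈ 2.4651, so f = (1/2)^(106/43) ≈ 0.181103.
Cmin,ss = (D/Vd)·f/(1−f), so D = Cmin,ss·Vd·(1−f)/f.
D = 20 × 208 × (1−f)/f ≈ 20 × 208 × 4.52172 ≈ 18810.36 mg.

18810 mg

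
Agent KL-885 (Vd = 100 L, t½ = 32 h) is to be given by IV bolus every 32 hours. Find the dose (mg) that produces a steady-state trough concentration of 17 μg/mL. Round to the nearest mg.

1700 mg

τ/t½ = 32/32 ≈ 1, so f = (1/2)^(32/32) ≈ 0.500000.
Cmin,ss = (D/Vd)·f/(1−f), so D = Cmin,ss·Vd·(1−f)/f.
D = 17 × 100 × (1−f)/f ≈ 17 × 100 × 1.00000 ≈ 1700.00 mg.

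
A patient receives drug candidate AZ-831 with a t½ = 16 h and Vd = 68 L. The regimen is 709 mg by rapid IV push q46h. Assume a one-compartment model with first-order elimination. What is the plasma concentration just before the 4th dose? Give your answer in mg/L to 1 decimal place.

f = (1/2)^(τ/t½) = (1/2)^(46/16) ≈ 0.1363.
C₀ = D/Vd = 709/68 ≈ 10.426 mg/L.
Before the 4th dose, 3 doses have been given. Superposition: Cmin = C₀·(f + f² + … + f^3).
≈ 10.426 × (0.1363 + 0.0186 + 0.0025) ≈ 10.426 × 0.1574 ≈ 1.641 mg/L.

1.6 mg/L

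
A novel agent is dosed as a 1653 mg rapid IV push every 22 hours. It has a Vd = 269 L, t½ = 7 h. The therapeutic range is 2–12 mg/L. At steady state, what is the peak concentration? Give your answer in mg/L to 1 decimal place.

τ/t½ = 22/7 ≈ 3.1429, so fraction remaining f = (1/2)^(22/7) ≈ 0.1132.
Accumulation ratio R = 1/(1 − f) ≈ 1/0.8868 ≈ 1.1276.
Single-dose peak C₀ = D/Vd = 1653/269 ≈ 6.145 mg/L.
Steady-state peak Cmax,ss = C₀·R ≈ 6.145 × 1.1276 ≈ 6.929 mg/L.
Peak 6.9 mg/L vs MTC 12 mg/L: below toxic threshold.

6.9 mg/L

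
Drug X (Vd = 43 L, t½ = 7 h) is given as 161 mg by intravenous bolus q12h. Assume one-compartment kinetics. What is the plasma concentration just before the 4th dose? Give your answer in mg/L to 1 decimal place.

1.6 mg/L

f = (1/2)^(τ/t½) = (1/2)^(12/7) ≈ 0.3048.
C₀ = D/Vd = 161/43 ≈ 3.744 mg/L.
Before the 4th dose, 3 doses have been given. Superposition: Cmin = C₀·(f + f² + … + f^3).
≈ 3.744 × (0.3048 + 0.0929 + 0.0283) ≈ 3.744 × 0.4260 ≈ 1.595 mg/L.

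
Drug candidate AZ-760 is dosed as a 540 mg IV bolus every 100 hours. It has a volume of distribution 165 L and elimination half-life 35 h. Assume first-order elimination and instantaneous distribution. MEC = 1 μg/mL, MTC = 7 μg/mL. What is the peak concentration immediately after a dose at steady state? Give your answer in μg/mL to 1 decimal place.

k = ln2/t½ = ln2/35 ≈ 0.019804 h⁻¹; fraction remaining f = e^(−kτ) = e^(−0.019804×100) ≈ 0.1380.
At steady state, accumulation factor R = 1/(1 − e^(−kτ)) ≈ 1.1601.
Each bolus raises the concentration by D/Vd = 540/165 ≈ 3.273 μg/mL.
Steady-state peak Cmax,ss = C₀·R ≈ 3.273 × 1.1601 ≈ 3.797 μg/mL.
Peak 3.8 μg/mL vs MTC 7 μg/mL: below toxic threshold.

3.8 μg/mL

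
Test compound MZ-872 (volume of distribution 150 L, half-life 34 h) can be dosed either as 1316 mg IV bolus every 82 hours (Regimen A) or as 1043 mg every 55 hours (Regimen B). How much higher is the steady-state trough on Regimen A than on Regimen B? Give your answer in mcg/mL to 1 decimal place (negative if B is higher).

Regimen A: f = (1/2)^(82/34) ≈ 0.1879; Cmin,ss = (1316/150)·f/(1−f) ≈ 2.030 mcg/mL.
Regimen B: f = (1/2)^(55/34) ≈ 0.3259; Cmin,ss = (1043/150)·f/(1−f) ≈ 3.362 mcg/mL.
Difference ≈ 2.030 − 3.362 ≈ -1.332 mcg/mL.

-1.3 mcg/mL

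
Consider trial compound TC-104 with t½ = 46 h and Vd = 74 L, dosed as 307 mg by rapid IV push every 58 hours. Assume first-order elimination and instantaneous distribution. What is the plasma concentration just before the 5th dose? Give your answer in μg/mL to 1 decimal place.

f = (1/2)^(τ/t½) = (1/2)^(58/46) ≈ 0.4173.
C₀ = D/Vd = 307/74 ≈ 4.149 μg/mL.
Before the 5th dose, 4 doses have been given. Superposition: Cmin = C₀·(f + f² + … + f^4).
≈ 4.149 × (0.4173 + 0.1741 + 0.0727 + 0.0303) ≈ 4.149 × 0.6944 ≈ 2.881 μg/mL.

2.9 μg/mL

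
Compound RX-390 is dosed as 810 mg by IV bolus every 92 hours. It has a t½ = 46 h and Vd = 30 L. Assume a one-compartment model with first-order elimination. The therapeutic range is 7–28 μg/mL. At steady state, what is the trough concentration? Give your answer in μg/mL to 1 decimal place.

The dosing interval is 2 half-lives, so f = 2^(−2) = 0.25.
At steady state, R = 1/(1 − 0.25) = 4/3.
Single-dose peak C₀ = D/Vd = 810/30 = 27 μg/mL.
Steady-state peak Cmax,ss = C₀·R = 27 × 4/3 ≈ 36.000 μg/mL.
Steady-state trough Cmin,ss = Cmax,ss·f ≈ 36.000 × 0.25 ≈ 9.000 μg/mL.
Trough 9.0 μg/mL vs MEC 7 μg/mL: adequate.

9.0 μg/mL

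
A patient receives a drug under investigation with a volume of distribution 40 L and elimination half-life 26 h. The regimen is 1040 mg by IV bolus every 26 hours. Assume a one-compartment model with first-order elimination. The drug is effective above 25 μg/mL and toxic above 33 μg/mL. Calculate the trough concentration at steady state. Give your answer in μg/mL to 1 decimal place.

26.0 μg/mL

τ = 26 h = 1 half-life, so f = (1/2)^1 = 0.5.
Accumulation ratio R = 1/(1 − f) = 1/0.5 = 2/1.
Single-dose peak C₀ = D/Vd = 1040/40 = 26 μg/mL.
Steady-state peak Cmax,ss = C₀·R = 26 × 2/1 ≈ 52.000 μg/mL.
Steady-state trough Cmin,ss = Cmax,ss·f ≈ 52.000 × 0.5 ≈ 26.000 μg/mL.
Trough 26.0 μg/mL vs MEC 25 μg/mL: adequate.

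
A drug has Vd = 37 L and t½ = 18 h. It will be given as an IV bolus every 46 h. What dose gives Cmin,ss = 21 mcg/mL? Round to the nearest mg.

τ/t½ = 46/18 ≈ 2.5556, so f = (1/2)^(46/18) ≈ 0.170099.
Cmin,ss = (D/Vd)·f/(1−f), so D = Cmin,ss·Vd·(1−f)/f.
D = 21 × 37 × (1−f)/f ≈ 21 × 37 × 4.87893 ≈ 3790.93 mg.

3791 mg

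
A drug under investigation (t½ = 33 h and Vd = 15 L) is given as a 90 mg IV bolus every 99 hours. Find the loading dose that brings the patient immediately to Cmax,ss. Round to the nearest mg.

103 mg

f = (1/2)^(99/33) ≈ 0.125000; accumulation ratio R = 1/(1−f) ≈ 1.14286.
Loading dose to hit Cmax,ss on first dose: D_load = D_maint·R ≈ 90 × 1.14286 ≈ 102.86 mg.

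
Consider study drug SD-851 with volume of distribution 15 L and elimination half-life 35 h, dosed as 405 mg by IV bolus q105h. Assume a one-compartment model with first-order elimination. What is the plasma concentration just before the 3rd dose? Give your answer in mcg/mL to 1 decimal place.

f = (1/2)^(τ/t½) = (1/2)^(105/35) ≈ 0.1250.
C₀ = D/Vd = 405/15 ≈ 27.000 mcg/mL.
Before the 3rd dose, 2 doses have been given. Superposition: Cmin = C₀·(f + f²).
≈ 27.000 × (0.1250 + 0.0156) ≈ 27.000 × 0.1406 ≈ 3.796 mcg/mL.

3.8 mcg/mL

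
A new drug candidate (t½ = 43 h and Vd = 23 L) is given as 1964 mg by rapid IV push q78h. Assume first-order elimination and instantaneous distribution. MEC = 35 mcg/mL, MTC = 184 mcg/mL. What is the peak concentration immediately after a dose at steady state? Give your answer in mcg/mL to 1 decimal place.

τ/t½ = 78/43 ≈ 1.814, so fraction remaining f = (1/2)^(78/43) ≈ 0.2844.
At steady state, accumulation factor R = 1/(1 − e^(−kτ)) ≈ 1.3974.
Each bolus raises the concentration by D/Vd = 1964/23 ≈ 85.391 mcg/mL.
Steady-state peak Cmax,ss = C₀·R ≈ 85.391 × 1.3974 ≈ 119.325 mcg/mL.
Peak 119.3 mcg/mL vs MTC 184 mcg/mL: below toxic threshold.

119.3 mcg/mL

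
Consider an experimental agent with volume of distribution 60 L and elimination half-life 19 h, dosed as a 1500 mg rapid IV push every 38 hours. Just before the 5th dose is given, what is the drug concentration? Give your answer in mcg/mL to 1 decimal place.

8.3 mcg/mL

f = (1/2)^(τ/t½) = (1/2)^(38/19) ≈ 0.2500.
C₀ = D/Vd = 1500/60 ≈ 25.000 mcg/mL.
Before the 5th dose, 4 doses have been given. Superposition: Cmin = C₀·(f + f² + … + f^4).
≈ 25.000 × (0.2500 + 0.0625 + 0.0156 + 0.0039) ≈ 25.000 × 0.3320 ≈ 8.300 mcg/mL.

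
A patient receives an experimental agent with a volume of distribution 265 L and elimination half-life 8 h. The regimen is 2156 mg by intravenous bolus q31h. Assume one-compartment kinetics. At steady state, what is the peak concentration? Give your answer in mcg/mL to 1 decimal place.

8.7 mcg/mL

k = ln2/t½ = ln2/8 ≈ 0.086643 h⁻¹; fraction remaining f = e^(−kτ) = e^(−0.086643×31) ≈ 0.0682.
At steady state, accumulation factor R = 1/(1 − e^(−kτ)) ≈ 1.0732.
Each bolus raises the concentration by D/Vd = 2156/265 ≈ 8.136 mcg/mL.
Cmax,ss = C₀/(1 − f) ≈ 8.136/0.9318 ≈ 8.731 mcg/mL.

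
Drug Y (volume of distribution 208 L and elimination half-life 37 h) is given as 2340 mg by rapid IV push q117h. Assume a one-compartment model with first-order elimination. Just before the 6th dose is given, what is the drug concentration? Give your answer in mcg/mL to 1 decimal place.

1.4 mcg/mL

f = (1/2)^(τ/t½) = (1/2)^(117/37) ≈ 0.1117.
C₀ = D/Vd = 2340/208 ≈ 11.250 mcg/mL.
Before the 6th dose, 5 doses have been given. Superposition: Cmin = C₀·(f + f² + … + f^5).
≈ 11.250 × (0.1117 + 0.0125 + 0.0014 + 0.0002 + 0.0000) ≈ 11.250 × 0.1258 ≈ 1.415 mcg/mL.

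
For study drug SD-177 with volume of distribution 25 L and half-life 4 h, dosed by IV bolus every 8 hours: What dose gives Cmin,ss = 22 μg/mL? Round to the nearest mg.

τ/t½ = 8/4 ≈ 2, so f = (1/2)^(8/4) ≈ 0.250000.
Cmin,ss = (D/Vd)·f/(1−f), so D = Cmin,ss·Vd·(1−f)/f.
D = 22 × 25 × (1−f)/f ≈ 22 × 25 × 3.00000 ≈ 1650.00 mg.

1650 mg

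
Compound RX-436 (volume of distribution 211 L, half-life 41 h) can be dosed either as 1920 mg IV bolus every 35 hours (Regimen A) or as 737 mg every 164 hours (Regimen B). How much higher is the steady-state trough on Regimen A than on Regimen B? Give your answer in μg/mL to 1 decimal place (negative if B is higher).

Regimen A: f = (1/2)^(35/41) ≈ 0.5534; Cmin,ss = (1920/211)·f/(1−f) ≈ 11.276 μg/mL.
Regimen B: f = (1/2)^(164/41) ≈ 0.0625; Cmin,ss = (737/211)·f/(1−f) ≈ 0.233 μg/mL.
Difference ≈ 11.276 − 0.233 ≈ 11.043 μg/mL.

11.0 μg/mL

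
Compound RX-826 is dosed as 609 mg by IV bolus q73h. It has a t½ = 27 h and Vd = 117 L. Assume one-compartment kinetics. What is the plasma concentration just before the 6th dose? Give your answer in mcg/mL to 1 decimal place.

f = (1/2)^(τ/t½) = (1/2)^(73/27) ≈ 0.1535.
C₀ = D/Vd = 609/117 ≈ 5.205 mcg/mL.
Before the 6th dose, 5 doses have been given. Superposition: Cmin = C₀·(f + f² + … + f^5).
≈ 5.205 × (0.1535 + 0.0236 + 0.0036 + 0.0006 + 0.0001) ≈ 5.205 × 0.1814 ≈ 0.944 mcg/mL.

0.9 mcg/mL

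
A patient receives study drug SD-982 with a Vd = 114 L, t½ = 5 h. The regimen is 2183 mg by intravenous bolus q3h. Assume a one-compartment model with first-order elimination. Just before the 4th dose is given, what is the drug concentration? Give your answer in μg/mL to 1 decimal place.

f = (1/2)^(τ/t½) = (1/2)^(3/5) ≈ 0.6598.
C₀ = D/Vd = 2183/114 ≈ 19.149 μg/mL.
Before the 4th dose, 3 doses have been given. Superposition: Cmin = C₀·(f + f² + … + f^3).
≈ 19.149 × (0.6598 + 0.4353 + 0.2872) ≈ 19.149 × 1.3823 ≈ 26.470 μg/mL.

26.5 μg/mL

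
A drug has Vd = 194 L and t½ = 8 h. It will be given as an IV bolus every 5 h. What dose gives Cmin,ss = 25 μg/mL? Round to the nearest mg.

2630 mg

τ/t½ = 5/8 ≈ 0.625, so f = (1/2)^(5/8) ≈ 0.648420.
Cmin,ss = (D/Vd)·f/(1−f), so D = Cmin,ss·Vd·(1−f)/f.
D = 25 × 194 × (1−f)/f ≈ 25 × 194 × 0.54221 ≈ 2629.72 mg.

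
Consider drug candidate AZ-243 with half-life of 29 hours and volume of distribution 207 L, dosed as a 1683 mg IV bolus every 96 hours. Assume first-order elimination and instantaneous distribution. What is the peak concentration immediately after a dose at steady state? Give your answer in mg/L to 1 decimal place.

τ/t½ = 96/29 ≈ 3.3103, so fraction remaining f = (1/2)^(96/29) ≈ 0.1008.
At steady state, accumulation factor R = 1/(1 − e^(−kτ)) ≈ 1.1121.
Single-dose peak C₀ = D/Vd = 1683/207 ≈ 8.130 mg/L.
Steady-state peak Cmax,ss = C₀·R ≈ 8.130 × 1.1121 ≈ 9.041 mg/L.

9.0 mg/L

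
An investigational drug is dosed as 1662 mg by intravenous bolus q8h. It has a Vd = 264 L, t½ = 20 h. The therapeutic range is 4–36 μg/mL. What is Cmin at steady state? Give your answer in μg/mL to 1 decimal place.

19.7 μg/mL

Over one 8-h interval, 8/20 ≈ 0.4 half-lives elapse, leaving f ≈ 0.7579 of each dose.
Accumulation ratio R = 1/(1 − f) ≈ 1/0.2421 ≈ 4.1305.
Each bolus raises the concentration by D/Vd = 1662/264 ≈ 6.295 μg/mL.
Steady-state peak Cmax,ss = C₀·R ≈ 6.295 × 4.1305 ≈ 26.001 μg/mL.
One interval later, Cmin,ss = Cmax,ss·e^(−kτ) ≈ 26.001 × 0.7579 ≈ 19.706 μg/mL.
Trough 19.7 μg/mL vs MEC 4 μg/mL: adequate.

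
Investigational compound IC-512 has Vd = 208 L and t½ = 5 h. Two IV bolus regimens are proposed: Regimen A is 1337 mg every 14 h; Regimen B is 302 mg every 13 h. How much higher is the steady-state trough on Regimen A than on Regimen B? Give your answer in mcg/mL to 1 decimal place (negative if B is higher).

Regimen A: f = (1/2)^(14/5) ≈ 0.1436; Cmin,ss = (1337/208)·f/(1−f) ≈ 1.078 mcg/mL.
Regimen B: f = (1/2)^(13/5) ≈ 0.1649; Cmin,ss = (302/208)·f/(1−f) ≈ 0.287 mcg/mL.
Difference ≈ 1.078 − 0.287 ≈ 0.791 mcg/mL.

0.8 mcg/mL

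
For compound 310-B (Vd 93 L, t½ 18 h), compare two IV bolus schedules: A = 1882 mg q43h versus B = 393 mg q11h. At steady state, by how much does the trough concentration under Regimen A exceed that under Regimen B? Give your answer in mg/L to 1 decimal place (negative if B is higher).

-3.2 mg/L

Regimen A: f = (1/2)^(43/18) ≈ 0.1909; Cmin,ss = (1882/93)·f/(1−f) ≈ 4.775 mg/L.
Regimen B: f = (1/2)^(11/18) ≈ 0.6547; Cmin,ss = (393/93)·f/(1−f) ≈ 8.012 mg/L.
Difference ≈ 4.775 − 8.012 ≈ -3.237 mg/L.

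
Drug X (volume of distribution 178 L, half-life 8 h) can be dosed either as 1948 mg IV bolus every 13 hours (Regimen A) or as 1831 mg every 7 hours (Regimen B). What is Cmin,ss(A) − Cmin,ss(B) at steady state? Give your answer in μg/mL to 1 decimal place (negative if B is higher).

-7.1 μg/mL

Regimen A: f = (1/2)^(13/8) ≈ 0.3242; Cmin,ss = (1948/178)·f/(1−f) ≈ 5.250 μg/mL.
Regimen B: f = (1/2)^(7/8) ≈ 0.5453; Cmin,ss = (1831/178)·f/(1−f) ≈ 12.336 μg/mL.
Difference ≈ 5.250 − 12.336 ≈ -7.086 μg/mL.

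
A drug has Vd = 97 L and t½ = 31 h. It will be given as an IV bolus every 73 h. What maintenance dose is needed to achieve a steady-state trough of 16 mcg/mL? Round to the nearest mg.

τ/t½ = 73/31 ≈ 2.3548, so f = (1/2)^(73/31) ≈ 0.195489.
Cmin,ss = (D/Vd)·f/(1−f), so D = Cmin,ss·Vd·(1−f)/f.
D = 16 × 97 × (1−f)/f ≈ 16 × 97 × 4.11538 ≈ 6387.07 mg.

6387 mg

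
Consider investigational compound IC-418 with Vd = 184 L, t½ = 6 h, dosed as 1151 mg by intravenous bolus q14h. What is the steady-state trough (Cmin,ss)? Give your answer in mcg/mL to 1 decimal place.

k = ln2/t½ = ln2/6 ≈ 0.115525 h⁻¹; fraction remaining f = e^(−kτ) = e^(−0.115525×14) ≈ 0.1984.
Accumulation ratio R = 1/(1 − f) ≈ 1/0.8016 ≈ 1.2475.
Single-dose peak C₀ = D/Vd = 1151/184 ≈ 6.255 mcg/mL.
Steady-state peak Cmax,ss = C₀·R ≈ 6.255 × 1.2475 ≈ 7.803 mcg/mL.
One interval later, Cmin,ss = Cmax,ss·e^(−kτ) ≈ 7.803 × 0.1984 ≈ 1.548 mcg/mL.

1.5 mcg/mL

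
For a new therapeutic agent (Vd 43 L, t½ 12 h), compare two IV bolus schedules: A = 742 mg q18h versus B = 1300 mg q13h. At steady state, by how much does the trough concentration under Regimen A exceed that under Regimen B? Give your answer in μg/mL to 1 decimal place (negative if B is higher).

Regimen A: f = (1/2)^(18/12) ≈ 0.3536; Cmin,ss = (742/43)·f/(1−f) ≈ 9.439 μg/mL.
Regimen B: f = (1/2)^(13/12) ≈ 0.4719; Cmin,ss = (1300/43)·f/(1−f) ≈ 27.015 μg/mL.
Difference ≈ 9.439 − 27.015 ≈ -17.576 μg/mL.

-17.6 μg/mL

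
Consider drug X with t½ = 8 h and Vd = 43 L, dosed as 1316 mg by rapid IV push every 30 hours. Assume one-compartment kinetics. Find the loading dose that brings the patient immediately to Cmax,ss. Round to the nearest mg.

1422 mg

f = (1/2)^(30/8) ≈ 0.074325; accumulation ratio R = 1/(1−f) ≈ 1.08029.
Loading dose to hit Cmax,ss on first dose: D_load = D_maint·R ≈ 1316 × 1.08029 ≈ 1421.66 mg.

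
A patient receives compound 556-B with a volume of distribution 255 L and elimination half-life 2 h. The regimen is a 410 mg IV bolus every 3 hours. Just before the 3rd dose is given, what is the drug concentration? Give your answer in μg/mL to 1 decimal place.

f = (1/2)^(τ/t½) = (1/2)^(3/2) ≈ 0.3536.
C₀ = D/Vd = 410/255 ≈ 1.608 μg/mL.
Before the 3rd dose, 2 doses have been given. Superposition: Cmin = C₀·(f + f²).
≈ 1.608 × (0.3536 + 0.1250) ≈ 1.608 × 0.4786 ≈ 0.770 μg/mL.

0.8 μg/mL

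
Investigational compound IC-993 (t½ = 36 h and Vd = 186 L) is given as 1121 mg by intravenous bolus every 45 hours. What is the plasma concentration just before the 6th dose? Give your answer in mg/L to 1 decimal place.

4.3 mg/L

f = (1/2)^(τ/t½) = (1/2)^(45/36) ≈ 0.4204.
C₀ = D/Vd = 1121/186 ≈ 6.027 mg/L.
Before the 6th dose, 5 doses have been given. Superposition: Cmin = C₀·(f + f² + … + f^5).
≈ 6.027 × (0.4204 + 0.1767 + 0.0743 + 0.0312 + 0.0131) ≈ 6.027 × 0.7157 ≈ 4.314 mg/L.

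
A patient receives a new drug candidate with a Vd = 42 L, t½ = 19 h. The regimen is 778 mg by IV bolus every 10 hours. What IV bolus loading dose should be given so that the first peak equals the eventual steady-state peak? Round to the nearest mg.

f = (1/2)^(10/19) ≈ 0.694326; accumulation ratio R = 1/(1−f) ≈ 3.27146.
Loading dose to hit Cmax,ss on first dose: D_load = D_maint·R ≈ 778 × 3.27146 ≈ 2545.20 mg.

2545 mg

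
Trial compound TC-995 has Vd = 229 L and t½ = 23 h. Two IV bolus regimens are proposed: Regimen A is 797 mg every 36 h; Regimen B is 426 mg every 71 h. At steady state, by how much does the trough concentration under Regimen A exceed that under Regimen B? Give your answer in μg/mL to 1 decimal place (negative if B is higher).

Regimen A: f = (1/2)^(36/23) ≈ 0.3379; Cmin,ss = (797/229)·f/(1−f) ≈ 1.776 μg/mL.
Regimen B: f = (1/2)^(71/23) ≈ 0.1177; Cmin,ss = (426/229)·f/(1−f) ≈ 0.248 μg/mL.
Difference ≈ 1.776 − 0.248 ≈ 1.528 μg/mL.

1.5 μg/mL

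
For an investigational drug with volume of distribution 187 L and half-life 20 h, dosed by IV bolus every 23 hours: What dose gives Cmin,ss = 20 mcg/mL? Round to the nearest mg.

τ/t½ = 23/20 ≈ 1.15, so f = (1/2)^(23/20) ≈ 0.450625.
Cmin,ss = (D/Vd)·f/(1−f), so D = Cmin,ss·Vd·(1−f)/f.
D = 20 × 187 × (1−f)/f ≈ 20 × 187 × 1.21914 ≈ 4559.58 mg.

4560 mg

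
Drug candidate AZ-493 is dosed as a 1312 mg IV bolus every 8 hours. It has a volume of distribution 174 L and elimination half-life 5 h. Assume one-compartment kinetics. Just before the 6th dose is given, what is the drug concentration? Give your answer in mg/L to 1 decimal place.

3.7 mg/L

f = (1/2)^(τ/t½) = (1/2)^(8/5) ≈ 0.3299.
C₀ = D/Vd = 1312/174 ≈ 7.540 mg/L.
Before the 6th dose, 5 doses have been given. Superposition: Cmin = C₀·(f + f² + … + f^5).
≈ 7.540 × (0.3299 + 0.1088 + 0.0359 + 0.0118 + 0.0039) ≈ 7.540 × 0.4903 ≈ 3.697 mg/L.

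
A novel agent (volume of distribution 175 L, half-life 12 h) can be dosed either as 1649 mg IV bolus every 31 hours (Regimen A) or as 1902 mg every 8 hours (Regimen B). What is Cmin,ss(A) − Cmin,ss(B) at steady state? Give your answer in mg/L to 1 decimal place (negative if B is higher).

-16.6 mg/L

Regimen A: f = (1/2)^(31/12) ≈ 0.1669; Cmin,ss = (1649/175)·f/(1−f) ≈ 1.888 mg/L.
Regimen B: f = (1/2)^(8/12) ≈ 0.6300; Cmin,ss = (1902/175)·f/(1−f) ≈ 18.506 mg/L.
Difference ≈ 1.888 − 18.506 ≈ -16.618 mg/L.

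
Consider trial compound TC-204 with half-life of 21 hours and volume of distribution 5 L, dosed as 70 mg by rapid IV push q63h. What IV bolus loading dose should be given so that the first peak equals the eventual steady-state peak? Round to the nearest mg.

f = (1/2)^(63/21) ≈ 0.125000; accumulation ratio R = 1/(1−f) ≈ 1.14286.
Loading dose to hit Cmax,ss on first dose: D_load = D_maint·R ≈ 70 × 1.14286 ≈ 80.00 mg.

80 mg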